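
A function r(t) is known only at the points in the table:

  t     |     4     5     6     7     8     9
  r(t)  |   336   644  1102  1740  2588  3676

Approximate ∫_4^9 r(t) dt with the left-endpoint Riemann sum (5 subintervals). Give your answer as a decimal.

6410

Δt = 1.
Sum = 1·[336 + 644 + 1102 + 1740 + 2588] = 6410.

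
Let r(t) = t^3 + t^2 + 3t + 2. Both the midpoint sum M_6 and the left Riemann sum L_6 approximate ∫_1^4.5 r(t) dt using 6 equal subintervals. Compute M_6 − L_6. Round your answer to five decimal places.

M_6 ≈ 167.2642506.
L_6 ≈ 135.0548322.
M_6 − L_6 ≈ 32.20942.

32.20942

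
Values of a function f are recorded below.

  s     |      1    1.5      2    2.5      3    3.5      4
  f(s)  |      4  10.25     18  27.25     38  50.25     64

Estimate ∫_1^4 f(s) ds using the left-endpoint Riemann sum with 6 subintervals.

Δs = 0.5.
Sum = 0.5·[4 + 10.25 + 18 + 27.25 + 38 + 50.25] = 73.875.

73.875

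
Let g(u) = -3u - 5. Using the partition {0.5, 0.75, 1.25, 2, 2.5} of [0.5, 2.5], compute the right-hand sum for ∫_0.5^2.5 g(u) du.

-20.6875

Subinterval widths: 0.25, 0.5, 0.75, 0.5.
Right endpoints: 0.75, 1.25, 2, 2.5.
g(0.75) = -7.25, g(1.25) = -8.75, g(2) = -11, g(2.5) = -12.5.
Sum = Σ Δu_i · g(u_i).
Sum = -20.6875.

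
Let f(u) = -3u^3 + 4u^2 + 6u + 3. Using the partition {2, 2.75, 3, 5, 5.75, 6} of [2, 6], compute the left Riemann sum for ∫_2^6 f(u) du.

-327.5546875

Subinterval widths: 0.75, 0.25, 2, 0.75, 0.25.
Left endpoints: 2, 2.75, 3, 5, 5.75.
f(2) = 7, f(2.75) = -12.640625, f(3) = -24, f(5) = -242, f(5.75) = -400.578125.
Sum = Σ Δu_i · f(u_i).
Sum = -327.5546875.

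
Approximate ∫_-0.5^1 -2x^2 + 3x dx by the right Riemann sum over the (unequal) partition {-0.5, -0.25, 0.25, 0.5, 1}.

0.84375

Subinterval widths: 0.25, 0.5, 0.25, 0.5.
Right endpoints: -0.25, 0.25, 0.5, 1.
f(-0.25) = -0.875, f(0.25) = 0.625, f(0.5) = 1, f(1) = 1.
Sum = Σ Δx_i · f(x_i).
Sum = 0.84375.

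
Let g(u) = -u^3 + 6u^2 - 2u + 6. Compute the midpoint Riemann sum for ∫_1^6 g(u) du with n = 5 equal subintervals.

Δu = (6 − 1)/5 = 1.
Midpoints: 1.5, 2.5, 3.5, 4.5, 5.5.
g(1.5) = 13.125, g(2.5) = 22.875, g(3.5) = 29.625, g(4.5) = 27.375, g(5.5) = 10.125.
Sum = Δu · [g(1.5) + g(2.5) + g(3.5) + g(4.5) + g(5.5)].
Sum = 103.125.

103.125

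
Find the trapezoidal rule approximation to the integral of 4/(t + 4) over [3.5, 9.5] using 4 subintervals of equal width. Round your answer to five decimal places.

2.36032

Δt = (9.5 − 3.5)/4 = 1.5.
f(3.5) = 8/15, f(5) = 4/9, f(6.5) = 8/21, f(8) = 1/3, f(9.5) = 8/27.
T_4 = (Δt/2)·[f(t_0) + 2f(t_1) + 2f(t_2) + 2f(t_3) + f(t_4)].
Sum ≈ 2.36032.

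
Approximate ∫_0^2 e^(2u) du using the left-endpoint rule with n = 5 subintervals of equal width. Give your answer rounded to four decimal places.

Δu = (2 − 0)/5 = 0.4.
Left endpoints: 0, 0.4, 0.8, 1.2, 1.6.
f(0) ≈ 1.0000, f(0.4) ≈ 2.2255, f(0.8) ≈ 4.9530, f(1.2) ≈ 11.0232, f(1.6) ≈ 24.5325.
Sum = Δu · [f(0) + f(0.4) + f(0.8) + f(1.2) + f(1.6)].
Sum ≈ 17.4937.

17.4937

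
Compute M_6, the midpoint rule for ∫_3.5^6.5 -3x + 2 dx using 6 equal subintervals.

-39

Δx = (6.5 − 3.5)/6 = 0.5.
Midpoints: 3.75, 4.25, 4.75, 5.25, 5.75, 6.25.
f(3.75) = -9.25, f(4.25) = -10.75, f(4.75) = -12.25, f(5.25) = -13.75, f(5.75) = -15.25, f(6.25) = -16.75.
Sum = Δx · [f(3.75) + f(4.25) + f(4.75) + ...].
Sum = -39.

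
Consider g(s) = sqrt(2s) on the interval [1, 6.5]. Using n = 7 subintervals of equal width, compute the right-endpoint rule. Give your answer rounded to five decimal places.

15.52027

Δs = (6.5 − 1)/7 = 11/14.
Right endpoints: 25/14, 18/7, 47/14, 29/7, 69/14, 40/7, 6.5.
g(25/14) ≈ 1.88982, g(18/7) ≈ 2.26779, g(47/14) ≈ 2.59119, g(29/7) ≈ 2.87849, g(69/14) ≈ 3.13961, g(40/7) ≈ 3.38062, g(6.5) ≈ 3.60555.
Sum = Δs · [g(25/14) + g(18/7) + g(47/14) + ...].
Sum ≈ 15.52027.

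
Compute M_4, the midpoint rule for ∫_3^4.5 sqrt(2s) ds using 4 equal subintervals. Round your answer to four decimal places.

4.1015

Δs = (4.5 − 3)/4 = 0.375.
Midpoints: 3.1875, 3.5625, 3.9375, 4.3125.
f(3.1875) ≈ 2.5249, f(3.5625) ≈ 2.6693, f(3.9375) ≈ 2.8062, f(4.3125) ≈ 2.9368.
Sum = Δs · [f(3.1875) + f(3.5625) + f(3.9375) + f(4.3125)].
Sum ≈ 4.1015.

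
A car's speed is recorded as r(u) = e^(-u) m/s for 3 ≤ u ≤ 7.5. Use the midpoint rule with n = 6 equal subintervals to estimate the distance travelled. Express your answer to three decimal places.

Δu = (7.5 − 3)/6 = 0.75.
Midpoints: 3.375, 4.125, 4.875, 5.625, 6.375, 7.125.
r(3.375) ≈ 0.034, r(4.125) ≈ 0.016, r(4.875) ≈ 0.008, r(5.625) ≈ 0.004, r(6.375) ≈ 0.002, r(7.125) ≈ 0.001.
Sum = Δu · [r(3.375) + r(4.125) + r(4.875) + ...].
Sum ≈ 0.048.

0.048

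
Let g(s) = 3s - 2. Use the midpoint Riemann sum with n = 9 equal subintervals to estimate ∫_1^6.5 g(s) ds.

Δs = (6.5 − 1)/9 = 11/18.
Midpoints: 47/36, 23/12, 91/36, 113/36, 3.75, 157/36, 179/36, 67/12, 223/36.
g(47/36) = 23/12, g(23/12) = 3.75, g(91/36) = 67/12, g(113/36) = 89/12, g(3.75) = 9.25, g(157/36) = 133/12, g(179/36) = 155/12, g(67/12) = 14.75, g(223/36) = 199/12.
Sum = Δs · [g(47/36) + g(23/12) + g(91/36) + ...].
Sum = 50.875.

50.875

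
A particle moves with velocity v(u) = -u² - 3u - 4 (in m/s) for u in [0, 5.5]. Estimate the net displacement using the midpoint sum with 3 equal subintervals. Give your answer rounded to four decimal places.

-121.2928

Δu = (5.5 − 0)/3 = 11/6.
Midpoints: 11/12, 2.75, 55/12.
v(11/12) = -1093/144, v(2.75) = -19.8125, v(55/12) = -5581/144.
Sum = Δu · [v(11/12) + v(2.75) + v(55/12)].
Sum ≈ -121.2928.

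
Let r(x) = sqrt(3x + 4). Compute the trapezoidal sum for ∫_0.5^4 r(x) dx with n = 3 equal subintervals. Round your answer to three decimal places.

11.326

Δx = (4 − 0.5)/3 = 7/6.
r(0.5) ≈ 2.345, r(5/3) ≈ 3.000, r(17/6) ≈ 3.536, r(4) ≈ 4.000.
T_3 = (Δx/2)·[r(x_0) + 2r(x_1) + 2r(x_2) + r(x_3)].
Sum ≈ 11.326.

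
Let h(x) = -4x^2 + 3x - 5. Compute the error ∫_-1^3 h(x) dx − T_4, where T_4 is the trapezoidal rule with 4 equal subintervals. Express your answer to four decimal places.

2.6667

Exact integral: ∫_-1^3 h(x) dx ≈ -45.333333.
T_4 = -48.
Error ≈ -45.333333 − (-48) ≈ 2.6667.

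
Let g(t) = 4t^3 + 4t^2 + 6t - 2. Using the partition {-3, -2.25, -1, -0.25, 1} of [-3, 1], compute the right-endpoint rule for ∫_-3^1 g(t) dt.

-28.09375

Subinterval widths: 0.75, 1.25, 0.75, 1.25.
Right endpoints: -2.25, -1, -0.25, 1.
g(-2.25) = -40.8125, g(-1) = -8, g(-0.25) = -3.3125, g(1) = 12.
Sum = Σ Δt_i · g(t_i).
Sum = -28.09375.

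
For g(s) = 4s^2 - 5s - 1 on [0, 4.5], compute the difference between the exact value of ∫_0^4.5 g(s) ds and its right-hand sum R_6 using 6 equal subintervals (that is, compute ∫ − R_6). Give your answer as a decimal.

Exact integral: ∫_0^4.5 g(s) ds = 66.375.
R_6 = 90.
Error = 66.375 − 90 = -23.625.

-23.625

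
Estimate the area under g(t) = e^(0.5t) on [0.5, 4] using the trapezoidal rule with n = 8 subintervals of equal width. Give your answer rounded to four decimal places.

12.2587

Δt = (4 − 0.5)/8 = 0.4375.
g(0.5) ≈ 1.2840, g(0.9375) ≈ 1.5980, g(1.375) ≈ 1.9887, g(1.8125) ≈ 2.4750, g(2.25) ≈ 3.0802, g(2.6875) ≈ 3.8334, g(3.125) ≈ 4.7707, g(3.5625) ≈ 5.9373, g(4) ≈ 7.3891.
T_8 = (Δt/2)·[g(t_0) + 2g(t_1) + ... + 2g(t_{7}) + g(t_8)].
Sum ≈ 12.2587.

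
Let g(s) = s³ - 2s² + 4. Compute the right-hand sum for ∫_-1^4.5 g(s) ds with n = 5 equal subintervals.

Δs = (4.5 − (-1))/5 = 1.1.
Right endpoints: 0.1, 1.2, 2.3, 3.4, 4.5.
g(0.1) = 3.981, g(1.2) = 2.848, g(2.3) = 5.587, g(3.4) = 20.184, g(4.5) = 54.625.
Sum = Δs · [g(0.1) + g(1.2) + g(2.3) + g(3.4) + g(4.5)].
Sum = 95.9475.

95.9475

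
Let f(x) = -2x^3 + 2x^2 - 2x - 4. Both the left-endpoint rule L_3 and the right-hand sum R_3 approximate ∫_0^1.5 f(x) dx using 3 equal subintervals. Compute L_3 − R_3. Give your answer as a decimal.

2.625

L_3 = -7.375.
R_3 = -10.
L_3 − R_3 = 2.625.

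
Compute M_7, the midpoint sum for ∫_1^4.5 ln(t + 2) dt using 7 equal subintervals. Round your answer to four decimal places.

5.3727

Δt = (4.5 − 1)/7 = 0.5.
Midpoints: 1.25, 1.75, 2.25, 2.75, 3.25, 3.75, 4.25.
f(1.25) ≈ 1.1787, f(1.75) ≈ 1.3218, f(2.25) ≈ 1.4469, f(2.75) ≈ 1.5581, f(3.25) ≈ 1.6582, f(3.75) ≈ 1.7492, f(4.25) ≈ 1.8326.
Sum = Δt · [f(1.25) + f(1.75) + f(2.25) + ...].
Sum ≈ 5.3727.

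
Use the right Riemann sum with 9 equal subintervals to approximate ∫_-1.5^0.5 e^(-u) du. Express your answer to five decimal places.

3.46052

Δu = (0.5 − (-1.5))/9 = 2/9.
Right endpoints: -23/18, -19/18, -5/6, -11/18, -7/18, -1/6, 1/18, 5/18, 0.5.
f(-23/18) ≈ 3.58866, f(-19/18) ≈ 2.87357, f(-5/6) ≈ 2.30098, f(-11/18) ≈ 1.84248, f(-7/18) ≈ 1.47534, f(-1/6) ≈ 1.18136, f(1/18) ≈ 0.94596, f(5/18) ≈ 0.75747, f(0.5) ≈ 0.60653.
Sum = Δu · [f(-23/18) + f(-19/18) + f(-5/6) + ...].
Sum ≈ 3.46052.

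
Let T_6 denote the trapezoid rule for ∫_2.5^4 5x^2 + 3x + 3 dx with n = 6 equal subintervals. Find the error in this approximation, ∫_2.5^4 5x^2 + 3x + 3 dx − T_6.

Exact integral: ∫_2.5^4 f(x) dx = 99.75.
T_6 = 99.828125.
Error = 99.75 − 99.828125 = -0.078125.

-0.078125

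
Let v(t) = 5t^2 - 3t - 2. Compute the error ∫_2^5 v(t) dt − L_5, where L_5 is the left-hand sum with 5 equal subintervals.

Exact integral: ∫_2^5 v(t) dt = 157.5.
L_5 = 129.6.
Error = 157.5 − 129.6 = 27.9.

27.9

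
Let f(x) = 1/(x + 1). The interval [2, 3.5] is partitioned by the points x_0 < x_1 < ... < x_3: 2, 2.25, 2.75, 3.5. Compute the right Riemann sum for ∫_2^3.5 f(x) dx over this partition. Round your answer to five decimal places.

0.37692

Subinterval widths: 0.25, 0.5, 0.75.
Right endpoints: 2.25, 2.75, 3.5.
f(2.25) = 4/13, f(2.75) = 4/15, f(3.5) = 2/9.
Sum = Σ Δx_i · f(x_i).
Sum ≈ 0.37692.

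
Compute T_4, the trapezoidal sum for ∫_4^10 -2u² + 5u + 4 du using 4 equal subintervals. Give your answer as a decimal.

Δu = (10 − 4)/4 = 1.5.
f(4) = -8, f(5.5) = -29, f(7) = -59, f(8.5) = -98, f(10) = -146.
T_4 = (Δu/2)·[f(u_0) + 2f(u_1) + 2f(u_2) + 2f(u_3) + f(u_4)].
Sum = -394.5.

-394.5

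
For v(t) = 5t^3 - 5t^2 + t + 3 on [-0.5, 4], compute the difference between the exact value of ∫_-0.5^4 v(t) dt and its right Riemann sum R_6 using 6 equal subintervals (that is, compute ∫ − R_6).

Exact integral: ∫_-0.5^4 v(t) dt = 234.421875.
R_6 = 335.77734375.
Error = 234.421875 − 335.77734375 = -101.35546875.

-101.35546875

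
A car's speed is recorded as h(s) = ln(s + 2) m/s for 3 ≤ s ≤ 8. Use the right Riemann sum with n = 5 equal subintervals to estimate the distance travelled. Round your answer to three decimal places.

Δs = (8 − 3)/5 = 1.
Right endpoints: 4, 5, 6, 7, 8.
h(4) ≈ 1.792, h(5) ≈ 1.946, h(6) ≈ 2.079, h(7) ≈ 2.197, h(8) ≈ 2.303.
Sum = Δs · [h(4) + h(5) + h(6) + h(7) + h(8)].
Sum ≈ 10.317.

10.317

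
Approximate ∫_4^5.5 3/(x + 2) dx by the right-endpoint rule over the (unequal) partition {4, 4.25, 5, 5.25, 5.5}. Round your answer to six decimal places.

Subinterval widths: 0.25, 0.75, 0.25, 0.25.
Right endpoints: 4.25, 5, 5.25, 5.5.
f(4.25) = 0.48, f(5) = 3/7, f(5.25) = 12/29, f(5.5) = 0.4.
Sum = Σ Δx_i · f(x_i).
Sum ≈ 0.644877.

0.644877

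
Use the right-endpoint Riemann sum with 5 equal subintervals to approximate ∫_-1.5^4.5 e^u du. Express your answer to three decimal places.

154.196

Δu = (4.5 − (-1.5))/5 = 1.2.
Right endpoints: -0.3, 0.9, 2.1, 3.3, 4.5.
f(-0.3) ≈ 0.741, f(0.9) ≈ 2.460, f(2.1) ≈ 8.166, f(3.3) ≈ 27.113, f(4.5) ≈ 90.017.
Sum = Δu · [f(-0.3) + f(0.9) + f(2.1) + f(3.3) + f(4.5)].
Sum ≈ 154.196.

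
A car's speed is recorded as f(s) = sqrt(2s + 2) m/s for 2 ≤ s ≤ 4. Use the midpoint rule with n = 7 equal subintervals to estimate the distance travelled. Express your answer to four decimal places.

5.6423

Δs = (4 − 2)/7 = 2/7.
Midpoints: 15/7, 17/7, 19/7, 3, 23/7, 25/7, 27/7.
f(15/7) ≈ 2.5071, f(17/7) ≈ 2.6186, f(19/7) ≈ 2.7255, f(3) ≈ 2.8284, f(23/7) ≈ 2.9277, f(25/7) ≈ 3.0237, f(27/7) ≈ 3.1168.
Sum = Δs · [f(15/7) + f(17/7) + f(19/7) + ...].
Sum ≈ 5.6423.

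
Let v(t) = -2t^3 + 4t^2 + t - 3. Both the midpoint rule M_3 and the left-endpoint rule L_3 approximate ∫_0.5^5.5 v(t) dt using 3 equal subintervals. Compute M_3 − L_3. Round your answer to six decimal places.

-124.305556

M_3 ≈ -219.62962963.
L_3 ≈ -95.32407407.
M_3 − L_3 ≈ -124.305556.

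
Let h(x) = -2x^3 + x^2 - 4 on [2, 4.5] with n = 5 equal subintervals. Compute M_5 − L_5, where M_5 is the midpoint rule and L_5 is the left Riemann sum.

-34.609375

M_5 = -178.359375.
L_5 = -143.75.
M_5 − L_5 = -34.609375.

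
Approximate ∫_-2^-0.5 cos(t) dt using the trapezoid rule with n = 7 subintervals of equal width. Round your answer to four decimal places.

Δt = (-0.5 − (-2))/7 = 3/14.
f(-2) ≈ -0.4161, f(-25/14) ≈ -0.2133, f(-11/7) ≈ -0.0006, f(-19/14) ≈ 0.2120, f(-8/7) ≈ 0.4150, f(-13/14) ≈ 0.5990, f(-5/7) ≈ 0.7556, f(-0.5) ≈ 0.8776.
T_7 = (Δt/2)·[f(t_0) + 2f(t_1) + ... + 2f(t_{6}) + f(t_7)].
Sum ≈ 0.4282.

0.4282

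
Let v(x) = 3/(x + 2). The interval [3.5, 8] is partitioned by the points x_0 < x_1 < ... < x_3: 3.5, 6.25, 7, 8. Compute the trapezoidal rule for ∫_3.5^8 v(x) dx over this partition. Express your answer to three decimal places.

Subinterval widths: 2.75, 0.75, 1.
v(3.5) = 6/11, v(6.25) = 4/11, v(7) = 1/3, v(8) = 0.3.
On each subinterval the trapezoid contributes (Δx_i/2)·[v(x_{i-1}) + v(x_i)].
Sum ≈ 1.828.

1.828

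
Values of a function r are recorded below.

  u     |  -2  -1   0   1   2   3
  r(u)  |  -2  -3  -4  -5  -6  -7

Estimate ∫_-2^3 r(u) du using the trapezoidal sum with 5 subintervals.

Δu = 1.
T_5 = (1/2)·[(-2) + 2·(-3) + 2·(-4) + 2·(-5) + 2·(-6) + (-7)] = -22.5.

-22.5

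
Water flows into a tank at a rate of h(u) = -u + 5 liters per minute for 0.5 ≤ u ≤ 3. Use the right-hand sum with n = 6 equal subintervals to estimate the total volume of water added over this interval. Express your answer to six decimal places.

7.604167

Δu = (3 − 0.5)/6 = 5/12.
Right endpoints: 11/12, 4/3, 1.75, 13/6, 31/12, 3.
h(11/12) = 49/12, h(4/3) = 11/3, h(1.75) = 3.25, h(13/6) = 17/6, h(31/12) = 29/12, h(3) = 2.
Sum = Δu · [h(11/12) + h(4/3) + h(1.75) + ...].
Sum ≈ 7.604167.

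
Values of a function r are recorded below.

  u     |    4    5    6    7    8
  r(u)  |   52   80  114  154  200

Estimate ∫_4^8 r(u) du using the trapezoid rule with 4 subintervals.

Δu = 1.
T_4 = (1/2)·[52 + 2·80 + 2·114 + 2·154 + 200] = 474.

474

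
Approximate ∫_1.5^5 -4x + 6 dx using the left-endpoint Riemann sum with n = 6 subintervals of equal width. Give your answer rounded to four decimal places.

Δx = (5 − 1.5)/6 = 7/12.
Left endpoints: 1.5, 25/12, 8/3, 3.25, 23/6, 53/12.
f(1.5) = 0, f(25/12) = -7/3, f(8/3) = -14/3, f(3.25) = -7, f(23/6) = -28/3, f(53/12) = -35/3.
Sum = Δx · [f(1.5) + f(25/12) + f(8/3) + ...].
Sum ≈ -20.4167.

-20.4167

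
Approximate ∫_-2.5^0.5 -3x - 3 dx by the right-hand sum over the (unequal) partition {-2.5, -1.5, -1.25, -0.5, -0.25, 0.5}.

-3.375

Subinterval widths: 1, 0.25, 0.75, 0.25, 0.75.
Right endpoints: -1.5, -1.25, -0.5, -0.25, 0.5.
f(-1.5) = 1.5, f(-1.25) = 0.75, f(-0.5) = -1.5, f(-0.25) = -2.25, f(0.5) = -4.5.
Sum = Σ Δx_i · f(x_i).
Sum = -3.375.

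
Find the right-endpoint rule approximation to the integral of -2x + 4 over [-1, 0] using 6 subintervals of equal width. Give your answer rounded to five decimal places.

Δx = (0 − (-1))/6 = 1/6.
Right endpoints: -5/6, -2/3, -0.5, -1/3, -1/6, 0.
f(-5/6) = 17/3, f(-2/3) = 16/3, f(-0.5) = 5, f(-1/3) = 14/3, f(-1/6) = 13/3, f(0) = 4.
Sum = Δx · [f(-5/6) + f(-2/3) + f(-0.5) + ...].
Sum ≈ 4.83333.

4.83333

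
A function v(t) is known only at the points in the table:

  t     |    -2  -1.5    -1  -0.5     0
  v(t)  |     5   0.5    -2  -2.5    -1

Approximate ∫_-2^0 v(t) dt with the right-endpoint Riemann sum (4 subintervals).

-2.5

Δt = 0.5.
Sum = 0.5·[0.5 + (-2) + (-2.5) + (-1)] = -2.5.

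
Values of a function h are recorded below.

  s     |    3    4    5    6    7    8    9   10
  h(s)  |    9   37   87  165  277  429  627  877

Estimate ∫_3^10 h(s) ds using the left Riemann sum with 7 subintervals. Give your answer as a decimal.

1631

Δs = 1.
Sum = 1·[9 + 37 + 87 + 165 + 277 + 429 + 627] = 1631.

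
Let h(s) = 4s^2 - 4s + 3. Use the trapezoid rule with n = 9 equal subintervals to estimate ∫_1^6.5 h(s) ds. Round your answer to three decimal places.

Δs = (6.5 − 1)/9 = 11/18.
h(1) = 3, h(29/18) = 562/81, h(20/9) = 1123/81, h(17/6) = 214/9, h(31/9) = 2971/81, h(73/18) = 4258/81, h(14/3) = 643/9, h(95/18) = 7558/81, h(53/9) = 9571/81, h(6.5) = 146.
T_9 = (Δs/2)·[h(s_0) + 2h(s_1) + ... + 2h(s_{8}) + h(s_9)].
Sum ≈ 300.203.

300.203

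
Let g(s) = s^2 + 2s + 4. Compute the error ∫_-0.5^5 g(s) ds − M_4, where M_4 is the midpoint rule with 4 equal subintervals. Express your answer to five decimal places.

Exact integral: ∫_-0.5^5 g(s) ds ≈ 88.4583333.
M_4 ≈ 87.5917969.
Error ≈ 88.4583333 − 87.5917969 ≈ 0.86654.

0.86654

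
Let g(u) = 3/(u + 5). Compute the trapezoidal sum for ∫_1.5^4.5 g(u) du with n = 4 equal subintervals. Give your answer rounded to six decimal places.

1.140236

Δu = (4.5 − 1.5)/4 = 0.75.
g(1.5) = 6/13, g(2.25) = 12/29, g(3) = 0.375, g(3.75) = 12/35, g(4.5) = 6/19.
T_4 = (Δu/2)·[g(u_0) + 2g(u_1) + 2g(u_2) + 2g(u_3) + g(u_4)].
Sum ≈ 1.140236.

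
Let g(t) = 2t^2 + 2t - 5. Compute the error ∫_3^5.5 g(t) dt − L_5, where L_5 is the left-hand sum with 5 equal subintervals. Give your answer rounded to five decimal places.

Exact integral: ∫_3^5.5 g(t) dt ≈ 101.6666667.
L_5 = 90.
Error ≈ 101.6666667 − 90 ≈ 11.66667.

11.66667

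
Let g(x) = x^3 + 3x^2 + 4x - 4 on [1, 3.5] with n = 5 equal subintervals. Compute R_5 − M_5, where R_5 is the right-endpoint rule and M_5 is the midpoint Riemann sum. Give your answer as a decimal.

R_5 = 114.0625.
M_5 = 91.1328125.
R_5 − M_5 = 22.9296875.

22.9296875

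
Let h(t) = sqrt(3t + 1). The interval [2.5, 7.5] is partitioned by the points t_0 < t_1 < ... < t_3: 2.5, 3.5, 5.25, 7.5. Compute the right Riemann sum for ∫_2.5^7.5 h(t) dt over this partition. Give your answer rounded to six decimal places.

21.460628

Subinterval widths: 1, 1.75, 2.25.
Right endpoints: 3.5, 5.25, 7.5.
h(3.5) ≈ 3.391165, h(5.25) ≈ 4.092676, h(7.5) ≈ 4.847680.
Sum = Σ Δt_i · h(t_i).
Sum ≈ 21.460628.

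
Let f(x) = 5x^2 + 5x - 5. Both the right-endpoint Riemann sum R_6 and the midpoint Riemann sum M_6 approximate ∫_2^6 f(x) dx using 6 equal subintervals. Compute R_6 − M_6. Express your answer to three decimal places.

62.222

R_6 ≈ 468.14815.
M_6 ≈ 405.92593.
R_6 − M_6 ≈ 62.222.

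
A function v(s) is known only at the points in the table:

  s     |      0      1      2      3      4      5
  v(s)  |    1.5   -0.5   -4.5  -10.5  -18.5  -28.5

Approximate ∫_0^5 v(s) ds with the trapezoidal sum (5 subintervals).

-47.5

Δs = 1.
T_5 = (1/2)·[1.5 + 2·(-0.5) + 2·(-4.5) + 2·(-10.5) + 2·(-18.5) + (-28.5)] = -47.5.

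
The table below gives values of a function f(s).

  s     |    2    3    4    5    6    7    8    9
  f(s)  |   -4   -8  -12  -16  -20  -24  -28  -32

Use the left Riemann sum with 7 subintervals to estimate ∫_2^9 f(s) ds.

-112

Δs = 1.
Sum = 1·[(-4) + (-8) + (-12) + (-16) + (-20) + (-24) + (-28)] = -112.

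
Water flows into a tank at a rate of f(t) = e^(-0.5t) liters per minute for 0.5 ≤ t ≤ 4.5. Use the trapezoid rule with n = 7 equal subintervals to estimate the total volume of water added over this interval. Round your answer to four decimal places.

Δt = (4.5 − 0.5)/7 = 4/7.
f(0.5) ≈ 0.7788, f(15/14) ≈ 0.5853, f(23/14) ≈ 0.4398, f(31/14) ≈ 0.3305, f(39/14) ≈ 0.2484, f(47/14) ≈ 0.1866, f(55/14) ≈ 0.1403, f(4.5) ≈ 0.1054.
T_7 = (Δt/2)·[f(t_0) + 2f(t_1) + ... + 2f(t_{6}) + f(t_7)].
Sum ≈ 1.3560.

1.3560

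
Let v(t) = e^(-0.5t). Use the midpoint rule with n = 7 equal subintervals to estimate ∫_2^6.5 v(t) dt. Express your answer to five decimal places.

0.65539

Δt = (6.5 − 2)/7 = 9/14.
Midpoints: 65/28, 83/28, 101/28, 4.25, 137/28, 155/28, 173/28.
v(65/28) ≈ 0.31326, v(83/28) ≈ 0.22715, v(101/28) ≈ 0.16471, v(4.25) ≈ 0.11943, v(137/28) ≈ 0.08660, v(155/28) ≈ 0.06280, v(173/28) ≈ 0.04553.
Sum = Δt · [v(65/28) + v(83/28) + v(101/28) + ...].
Sum ≈ 0.65539.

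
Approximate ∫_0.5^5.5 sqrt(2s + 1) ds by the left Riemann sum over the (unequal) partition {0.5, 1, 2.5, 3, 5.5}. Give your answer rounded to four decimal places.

Subinterval widths: 0.5, 1.5, 0.5, 2.5.
Left endpoints: 0.5, 1, 2.5, 3.
f(0.5) ≈ 1.4142, f(1) ≈ 1.7321, f(2.5) ≈ 2.4495, f(3) ≈ 2.6458.
Sum = Σ Δs_i · f(s_i).
Sum ≈ 11.1443.

11.1443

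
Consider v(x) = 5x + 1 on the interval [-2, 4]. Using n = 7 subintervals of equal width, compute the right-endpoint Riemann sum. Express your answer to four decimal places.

Δx = (4 − (-2))/7 = 6/7.
Right endpoints: -8/7, -2/7, 4/7, 10/7, 16/7, 22/7, 4.
v(-8/7) = -33/7, v(-2/7) = -3/7, v(4/7) = 27/7, v(10/7) = 57/7, v(16/7) = 87/7, v(22/7) = 117/7, v(4) = 21.
Sum = Δx · [v(-8/7) + v(-2/7) + v(4/7) + ...].
Sum ≈ 48.8571.

48.8571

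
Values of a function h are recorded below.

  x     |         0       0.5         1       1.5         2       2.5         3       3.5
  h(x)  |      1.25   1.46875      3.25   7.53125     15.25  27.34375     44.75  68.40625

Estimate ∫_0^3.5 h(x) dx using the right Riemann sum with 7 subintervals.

Δx = 0.5.
Sum = 0.5·[1.46875 + 3.25 + 7.53125 + 15.25 + 27.34375 + 44.75 + 68.40625] = 84.

84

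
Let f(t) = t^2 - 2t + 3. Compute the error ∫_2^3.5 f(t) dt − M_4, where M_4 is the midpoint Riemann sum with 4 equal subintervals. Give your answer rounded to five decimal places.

Exact integral: ∫_2^3.5 f(t) dt = 7.875.
M_4 ≈ 7.8574219.
Error ≈ 7.875 − 7.8574219 ≈ 0.01758.

0.01758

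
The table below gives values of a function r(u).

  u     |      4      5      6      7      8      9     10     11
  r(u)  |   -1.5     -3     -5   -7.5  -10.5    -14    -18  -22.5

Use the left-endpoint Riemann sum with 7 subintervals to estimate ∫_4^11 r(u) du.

-59.5

Δu = 1.
Sum = 1·[(-1.5) + (-3) + (-5) + (-7.5) + (-10.5) + (-14) + (-18)] = -59.5.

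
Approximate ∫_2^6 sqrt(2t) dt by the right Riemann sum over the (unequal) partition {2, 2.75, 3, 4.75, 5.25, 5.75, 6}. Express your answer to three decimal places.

Subinterval widths: 0.75, 0.25, 1.75, 0.5, 0.5, 0.25.
Right endpoints: 2.75, 3, 4.75, 5.25, 5.75, 6.
f(2.75) ≈ 2.345, f(3) ≈ 2.449, f(4.75) ≈ 3.082, f(5.25) ≈ 3.240, f(5.75) ≈ 3.391, f(6) ≈ 3.464.
Sum = Σ Δt_i · f(t_i).
Sum ≈ 11.947.

11.947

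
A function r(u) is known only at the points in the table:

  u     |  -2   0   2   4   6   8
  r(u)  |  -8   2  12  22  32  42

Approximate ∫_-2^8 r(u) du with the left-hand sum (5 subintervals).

120

Δu = 2.
Sum = 2·[(-8) + 2 + 12 + 22 + 32] = 120.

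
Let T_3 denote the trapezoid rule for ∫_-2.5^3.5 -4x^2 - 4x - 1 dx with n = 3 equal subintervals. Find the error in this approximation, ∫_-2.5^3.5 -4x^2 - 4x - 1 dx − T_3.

16

Exact integral: ∫_-2.5^3.5 f(x) dx = -96.
T_3 = -112.
Error = -96 − (-112) = 16.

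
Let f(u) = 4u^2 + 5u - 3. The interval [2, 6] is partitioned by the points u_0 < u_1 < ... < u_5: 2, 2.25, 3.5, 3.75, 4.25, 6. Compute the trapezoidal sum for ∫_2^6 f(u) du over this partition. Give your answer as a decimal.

Subinterval widths: 0.25, 1.25, 0.25, 0.5, 1.75.
f(2) = 23, f(2.25) = 28.5, f(3.5) = 63.5, f(3.75) = 72, f(4.25) = 90.5, f(6) = 171.
On each subinterval the trapezoid contributes (Δu_i/2)·[f(u_{i-1}) + f(u_i)].
Sum = 350.3125.

350.3125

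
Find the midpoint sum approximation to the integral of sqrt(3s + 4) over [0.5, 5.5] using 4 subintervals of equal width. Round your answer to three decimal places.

17.779

Δs = (5.5 − 0.5)/4 = 1.25.
Midpoints: 1.125, 2.375, 3.625, 4.875.
f(1.125) ≈ 2.716, f(2.375) ≈ 3.335, f(3.625) ≈ 3.857, f(4.875) ≈ 4.316.
Sum = Δs · [f(1.125) + f(2.375) + f(3.625) + f(4.875)].
Sum ≈ 17.779.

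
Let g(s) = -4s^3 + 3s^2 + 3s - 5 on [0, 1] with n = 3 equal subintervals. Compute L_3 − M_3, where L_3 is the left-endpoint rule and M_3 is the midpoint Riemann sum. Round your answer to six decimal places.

-0.416667

L_3 ≈ -3.88888889.
M_3 ≈ -3.47222222.
L_3 − M_3 ≈ -0.416667.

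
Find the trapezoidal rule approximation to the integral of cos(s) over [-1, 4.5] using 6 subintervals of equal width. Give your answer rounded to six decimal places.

-0.126396

Δs = (4.5 − (-1))/6 = 11/12.
f(-1) ≈ 0.540302, f(-1/12) ≈ 0.996530, f(5/6) ≈ 0.672412, f(1.75) ≈ -0.178246, f(8/3) ≈ -0.889327, f(43/12) ≈ -0.904009, f(4.5) ≈ -0.210796.
T_6 = (Δs/2)·[f(s_0) + 2f(s_1) + ... + 2f(s_{5}) + f(s_6)].
Sum ≈ -0.126396.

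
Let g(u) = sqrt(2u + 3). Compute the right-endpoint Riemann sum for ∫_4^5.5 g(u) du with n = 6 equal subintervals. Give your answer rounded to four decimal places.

5.3531

Δu = (5.5 − 4)/6 = 0.25.
Right endpoints: 4.25, 4.5, 4.75, 5, 5.25, 5.5.
g(4.25) ≈ 3.3912, g(4.5) ≈ 3.4641, g(4.75) ≈ 3.5355, g(5) ≈ 3.6056, g(5.25) ≈ 3.6742, g(5.5) ≈ 3.7417.
Sum = Δu · [g(4.25) + g(4.5) + g(4.75) + ...].
Sum ≈ 5.3531.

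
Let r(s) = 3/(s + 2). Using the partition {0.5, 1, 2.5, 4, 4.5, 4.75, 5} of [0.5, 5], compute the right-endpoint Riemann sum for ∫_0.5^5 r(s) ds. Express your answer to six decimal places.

2.699023

Subinterval widths: 0.5, 1.5, 1.5, 0.5, 0.25, 0.25.
Right endpoints: 1, 2.5, 4, 4.5, 4.75, 5.
r(1) = 1, r(2.5) = 2/3, r(4) = 0.5, r(4.5) = 6/13, r(4.75) = 4/9, r(5) = 3/7.
Sum = Σ Δs_i · r(s_i).
Sum ≈ 2.699023.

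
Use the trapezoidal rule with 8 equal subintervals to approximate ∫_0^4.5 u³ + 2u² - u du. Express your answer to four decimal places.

155.2170

Δu = (4.5 − 0)/8 = 0.5625.
f(0) = 0, f(0.5625) = 1017/4096, f(1.125) = 1449/512, f(1.6875) = 36099/4096, f(2.25) = 19.265625, f(2.8125) = 144405/4096, f(3.375) = 29619/512, f(3.9375) = 360927/4096, f(4.5) = 127.125.
T_8 = (Δu/2)·[f(u_0) + 2f(u_1) + ... + 2f(u_{7}) + f(u_8)].
Sum ≈ 155.2170.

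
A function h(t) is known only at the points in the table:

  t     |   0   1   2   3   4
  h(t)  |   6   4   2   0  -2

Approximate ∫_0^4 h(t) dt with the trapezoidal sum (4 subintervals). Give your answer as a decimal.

Δt = 1.
T_4 = (1/2)·[6 + 2·4 + 2·2 + 2·0 + (-2)] = 8.

8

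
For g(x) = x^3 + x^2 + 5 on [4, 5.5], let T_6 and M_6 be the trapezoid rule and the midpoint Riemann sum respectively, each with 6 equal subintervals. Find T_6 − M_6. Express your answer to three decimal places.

0.357

T_6 = 206.62890625.
M_6 ≈ 206.27148.
T_6 − M_6 ≈ 0.357.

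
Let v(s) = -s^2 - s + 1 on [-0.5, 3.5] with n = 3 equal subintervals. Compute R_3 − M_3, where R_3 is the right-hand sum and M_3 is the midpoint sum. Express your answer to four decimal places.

R_3 ≈ -28.185185.
M_3 ≈ -15.740741.
R_3 − M_3 ≈ -12.4444.

-12.4444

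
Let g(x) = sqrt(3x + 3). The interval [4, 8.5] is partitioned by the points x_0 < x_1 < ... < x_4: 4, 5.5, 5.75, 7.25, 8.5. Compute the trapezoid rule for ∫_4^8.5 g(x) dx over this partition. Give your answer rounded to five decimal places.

Subinterval widths: 1.5, 0.25, 1.5, 1.25.
g(4) ≈ 3.87298, g(5.5) ≈ 4.41588, g(5.75) ≈ 4.50000, g(7.25) ≈ 4.97494, g(8.5) ≈ 5.33854.
On each subinterval the trapezoid contributes (Δx_i/2)·[g(x_{i-1}) + g(x_i)].
Sum ≈ 20.88326.

20.88326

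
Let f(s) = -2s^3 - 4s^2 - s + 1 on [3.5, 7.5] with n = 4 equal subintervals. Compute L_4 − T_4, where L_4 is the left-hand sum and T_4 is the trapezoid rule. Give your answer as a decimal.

469

L_4 = -1586.
T_4 = -2055.
L_4 − T_4 = 469.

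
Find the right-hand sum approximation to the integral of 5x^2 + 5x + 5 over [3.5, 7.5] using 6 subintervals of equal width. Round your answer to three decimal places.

Δx = (7.5 − 3.5)/6 = 2/3.
Right endpoints: 25/6, 29/6, 5.5, 37/6, 41/6, 7.5.
f(25/6) = 4055/36, f(29/6) = 5255/36, f(5.5) = 183.75, f(37/6) = 8135/36, f(41/6) = 9815/36, f(7.5) = 323.75.
Sum = Δx · [f(25/6) + f(29/6) + f(5.5) + ...].
Sum ≈ 843.148.

843.148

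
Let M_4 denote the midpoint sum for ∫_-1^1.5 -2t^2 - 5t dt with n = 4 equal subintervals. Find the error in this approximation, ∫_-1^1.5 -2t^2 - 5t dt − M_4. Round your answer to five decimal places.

-0.16276

Exact integral: ∫_-1^1.5 f(t) dt ≈ -6.0416667.
M_4 = -5.87890625.
Error ≈ -6.0416667 − (-5.87890625) ≈ -0.16276.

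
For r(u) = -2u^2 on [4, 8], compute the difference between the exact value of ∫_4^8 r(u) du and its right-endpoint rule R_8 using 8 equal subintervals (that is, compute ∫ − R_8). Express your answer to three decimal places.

Exact integral: ∫_4^8 r(u) du ≈ -298.66667.
R_8 = -323.
Error ≈ -298.66667 − (-323) ≈ 24.333.

24.333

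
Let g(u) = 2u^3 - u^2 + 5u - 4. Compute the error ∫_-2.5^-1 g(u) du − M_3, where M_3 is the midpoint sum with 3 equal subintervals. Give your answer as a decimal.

Exact integral: ∫_-2.5^-1 g(u) du = -43.03125.
M_3 = -42.671875.
Error = -43.03125 − (-42.671875) = -0.359375.

-0.359375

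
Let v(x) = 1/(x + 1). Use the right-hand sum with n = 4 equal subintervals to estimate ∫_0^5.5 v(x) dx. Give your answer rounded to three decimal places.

Δx = (5.5 − 0)/4 = 1.375.
Right endpoints: 1.375, 2.75, 4.125, 5.5.
v(1.375) = 8/19, v(2.75) = 4/15, v(4.125) = 8/41, v(5.5) = 2/13.
Sum = Δx · [v(1.375) + v(2.75) + v(4.125) + v(5.5)].
Sum ≈ 1.425.

1.425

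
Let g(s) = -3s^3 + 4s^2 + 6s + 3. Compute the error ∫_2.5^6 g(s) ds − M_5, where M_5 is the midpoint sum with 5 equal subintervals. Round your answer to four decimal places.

-4.8949

Exact integral: ∫_2.5^6 g(s) ds ≈ -575.786458.
M_5 = -570.8915625.
Error ≈ -575.786458 − (-570.8915625) ≈ -4.8949.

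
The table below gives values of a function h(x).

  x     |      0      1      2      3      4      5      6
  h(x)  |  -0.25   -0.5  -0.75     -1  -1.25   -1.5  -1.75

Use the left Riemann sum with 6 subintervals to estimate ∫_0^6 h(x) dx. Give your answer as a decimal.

-5.25

Δx = 1.
Sum = 1·[(-0.25) + (-0.5) + (-0.75) + (-1) + (-1.25) + (-1.5)] = -5.25.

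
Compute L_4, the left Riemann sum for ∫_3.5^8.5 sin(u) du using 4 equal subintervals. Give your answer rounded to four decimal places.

-1.0080

Δu = (8.5 − 3.5)/4 = 1.25.
Left endpoints: 3.5, 4.75, 6, 7.25.
f(3.5) ≈ -0.3508, f(4.75) ≈ -0.9993, f(6) ≈ -0.2794, f(7.25) ≈ 0.8231.
Sum = Δu · [f(3.5) + f(4.75) + f(6) + f(7.25)].
Sum ≈ -1.0080.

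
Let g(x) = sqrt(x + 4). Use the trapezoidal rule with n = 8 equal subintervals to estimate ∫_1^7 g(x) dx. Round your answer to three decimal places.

Δx = (7 − 1)/8 = 0.75.
g(1) ≈ 2.236, g(1.75) ≈ 2.398, g(2.5) ≈ 2.550, g(3.25) ≈ 2.693, g(4) ≈ 2.828, g(4.75) ≈ 2.958, g(5.5) ≈ 3.082, g(6.25) ≈ 3.202, g(7) ≈ 3.317.
T_8 = (Δx/2)·[g(x_0) + 2g(x_1) + ... + 2g(x_{7}) + g(x_8)].
Sum ≈ 16.865.

16.865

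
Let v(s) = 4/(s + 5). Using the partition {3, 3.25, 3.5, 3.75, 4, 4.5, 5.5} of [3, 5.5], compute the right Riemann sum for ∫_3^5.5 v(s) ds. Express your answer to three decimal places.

1.056

Subinterval widths: 0.25, 0.25, 0.25, 0.25, 0.5, 1.
Right endpoints: 3.25, 3.5, 3.75, 4, 4.5, 5.5.
v(3.25) = 16/33, v(3.5) = 8/17, v(3.75) = 16/35, v(4) = 4/9, v(4.5) = 8/19, v(5.5) = 8/21.
Sum = Σ Δs_i · v(s_i).
Sum ≈ 1.056.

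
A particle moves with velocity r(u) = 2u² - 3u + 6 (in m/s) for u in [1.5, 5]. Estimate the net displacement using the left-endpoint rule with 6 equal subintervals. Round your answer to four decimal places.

58.1470

Δu = (5 − 1.5)/6 = 7/12.
Left endpoints: 1.5, 25/12, 8/3, 3.25, 23/6, 53/12.
r(1.5) = 6, r(25/12) = 607/72, r(8/3) = 110/9, r(3.25) = 17.375, r(23/6) = 215/9, r(53/12) = 2287/72.
Sum = Δu · [r(1.5) + r(25/12) + r(8/3) + ...].
Sum ≈ 58.1470.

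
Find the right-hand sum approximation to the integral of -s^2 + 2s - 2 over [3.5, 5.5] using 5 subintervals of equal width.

-30.02

Δs = (5.5 − 3.5)/5 = 0.4.
Right endpoints: 3.9, 4.3, 4.7, 5.1, 5.5.
f(3.9) = -9.41, f(4.3) = -11.89, f(4.7) = -14.69, f(5.1) = -17.81, f(5.5) = -21.25.
Sum = Δs · [f(3.9) + f(4.3) + f(4.7) + f(5.1) + f(5.5)].
Sum = -30.02.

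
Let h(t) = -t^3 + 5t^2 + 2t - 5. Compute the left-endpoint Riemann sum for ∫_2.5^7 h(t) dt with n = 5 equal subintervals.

16.8525

Δt = (7 − 2.5)/5 = 0.9.
Left endpoints: 2.5, 3.4, 4.3, 5.2, 6.1.
h(2.5) = 15.625, h(3.4) = 20.296, h(4.3) = 16.543, h(5.2) = -0.008, h(6.1) = -33.731.
Sum = Δt · [h(2.5) + h(3.4) + h(4.3) + h(5.2) + h(6.1)].
Sum = 16.8525.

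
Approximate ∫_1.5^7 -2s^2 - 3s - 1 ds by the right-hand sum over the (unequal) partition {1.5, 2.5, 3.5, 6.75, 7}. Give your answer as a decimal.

-452.21875

Subinterval widths: 1, 1, 3.25, 0.25.
Right endpoints: 2.5, 3.5, 6.75, 7.
f(2.5) = -21, f(3.5) = -36, f(6.75) = -112.375, f(7) = -120.
Sum = Σ Δs_i · f(s_i).
Sum = -452.21875.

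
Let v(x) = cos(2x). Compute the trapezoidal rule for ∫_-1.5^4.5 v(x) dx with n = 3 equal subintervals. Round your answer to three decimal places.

-0.253

Δx = (4.5 − (-1.5))/3 = 2.
v(-1.5) ≈ -0.990, v(0.5) ≈ 0.540, v(2.5) ≈ 0.284, v(4.5) ≈ -0.911.
T_3 = (Δx/2)·[v(x_0) + 2v(x_1) + 2v(x_2) + v(x_3)].
Sum ≈ -0.253.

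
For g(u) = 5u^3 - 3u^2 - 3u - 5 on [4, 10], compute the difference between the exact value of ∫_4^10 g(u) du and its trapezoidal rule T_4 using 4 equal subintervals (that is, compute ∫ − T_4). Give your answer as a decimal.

Exact integral: ∫_4^10 g(u) du = 11088.
T_4 = 11317.5.
Error = 11088 − 11317.5 = -229.5.

-229.5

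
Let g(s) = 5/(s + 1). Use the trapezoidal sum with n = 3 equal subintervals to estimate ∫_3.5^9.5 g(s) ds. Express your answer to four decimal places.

Δs = (9.5 − 3.5)/3 = 2.
g(3.5) = 10/9, g(5.5) = 10/13, g(7.5) = 10/17, g(9.5) = 10/21.
T_3 = (Δs/2)·[g(s_0) + 2g(s_1) + 2g(s_2) + g(s_3)].
Sum ≈ 4.3022.

4.3022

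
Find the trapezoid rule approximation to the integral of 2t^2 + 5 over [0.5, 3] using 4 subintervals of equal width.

Δt = (3 − 0.5)/4 = 0.625.
f(0.5) = 5.5, f(1.125) = 7.53125, f(1.75) = 11.125, f(2.375) = 16.28125, f(3) = 23.
T_4 = (Δt/2)·[f(t_0) + 2f(t_1) + 2f(t_2) + 2f(t_3) + f(t_4)].
Sum = 30.7421875.

30.7421875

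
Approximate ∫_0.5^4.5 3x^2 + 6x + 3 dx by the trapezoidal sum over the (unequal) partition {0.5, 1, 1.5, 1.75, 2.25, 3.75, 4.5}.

165.09375

Subinterval widths: 0.5, 0.5, 0.25, 0.5, 1.5, 0.75.
f(0.5) = 6.75, f(1) = 12, f(1.5) = 18.75, f(1.75) = 22.6875, f(2.25) = 31.6875, f(3.75) = 67.6875, f(4.5) = 90.75.
On each subinterval the trapezoid contributes (Δx_i/2)·[f(x_{i-1}) + f(x_i)].
Sum = 165.09375.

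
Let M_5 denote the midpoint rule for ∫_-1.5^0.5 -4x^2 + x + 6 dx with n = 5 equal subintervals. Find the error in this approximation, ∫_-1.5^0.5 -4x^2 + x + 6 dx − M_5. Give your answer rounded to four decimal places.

Exact integral: ∫_-1.5^0.5 f(x) dx ≈ 6.333333.
M_5 = 6.44.
Error ≈ 6.333333 − 6.44 ≈ -0.1067.

-0.1067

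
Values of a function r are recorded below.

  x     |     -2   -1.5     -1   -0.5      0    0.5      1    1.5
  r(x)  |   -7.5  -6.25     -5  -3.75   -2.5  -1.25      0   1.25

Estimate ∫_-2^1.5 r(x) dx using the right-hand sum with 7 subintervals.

-8.75

Δx = 0.5.
Sum = 0.5·[(-6.25) + (-5) + (-3.75) + (-2.5) + (-1.25) + 0 + 1.25] = -8.75.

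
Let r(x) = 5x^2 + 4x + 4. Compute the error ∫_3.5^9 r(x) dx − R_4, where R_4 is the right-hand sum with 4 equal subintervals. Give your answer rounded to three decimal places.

Exact integral: ∫_3.5^9 r(x) dx ≈ 1303.04167.
R_4 = 1563.16015625.
Error ≈ 1303.04167 − 1563.16015625 ≈ -260.118.

-260.118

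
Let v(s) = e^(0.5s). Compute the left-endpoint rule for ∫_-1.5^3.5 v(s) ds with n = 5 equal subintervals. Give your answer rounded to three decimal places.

Δs = (3.5 − (-1.5))/5 = 1.
Left endpoints: -1.5, -0.5, 0.5, 1.5, 2.5.
v(-1.5) ≈ 0.472, v(-0.5) ≈ 0.779, v(0.5) ≈ 1.284, v(1.5) ≈ 2.117, v(2.5) ≈ 3.490.
Sum = Δs · [v(-1.5) + v(-0.5) + v(0.5) + v(1.5) + v(2.5)].
Sum ≈ 8.143.

8.143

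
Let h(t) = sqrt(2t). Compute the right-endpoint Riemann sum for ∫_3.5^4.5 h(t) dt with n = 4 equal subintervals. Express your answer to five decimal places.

2.87063

Δt = (4.5 − 3.5)/4 = 0.25.
Right endpoints: 3.75, 4, 4.25, 4.5.
h(3.75) ≈ 2.73861, h(4) ≈ 2.82843, h(4.25) ≈ 2.91548, h(4.5) ≈ 3.00000.
Sum = Δt · [h(3.75) + h(4) + h(4.25) + h(4.5)].
Sum ≈ 2.87063.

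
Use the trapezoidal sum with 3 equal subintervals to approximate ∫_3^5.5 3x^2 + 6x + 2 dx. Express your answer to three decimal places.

208.993

Δx = (5.5 − 3)/3 = 5/6.
f(3) = 47, f(23/6) = 829/12, f(14/3) = 286/3, f(5.5) = 125.75.
T_3 = (Δx/2)·[f(x_0) + 2f(x_1) + 2f(x_2) + f(x_3)].
Sum ≈ 208.993.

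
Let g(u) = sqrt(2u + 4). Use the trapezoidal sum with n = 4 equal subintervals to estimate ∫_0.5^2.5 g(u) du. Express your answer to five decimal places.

5.27085

Δu = (2.5 − 0.5)/4 = 0.5.
g(0.5) ≈ 2.23607, g(1) ≈ 2.44949, g(1.5) ≈ 2.64575, g(2) ≈ 2.82843, g(2.5) ≈ 3.00000.
T_4 = (Δu/2)·[g(u_0) + 2g(u_1) + 2g(u_2) + 2g(u_3) + g(u_4)].
Sum ≈ 5.27085.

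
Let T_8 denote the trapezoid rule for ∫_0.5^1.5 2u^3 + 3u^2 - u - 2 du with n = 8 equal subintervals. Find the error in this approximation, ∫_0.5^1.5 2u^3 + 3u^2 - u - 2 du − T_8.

Exact integral: ∫_0.5^1.5 f(u) du = 2.75.
T_8 = 2.7734375.
Error = 2.75 − 2.7734375 = -0.0234375.

-0.0234375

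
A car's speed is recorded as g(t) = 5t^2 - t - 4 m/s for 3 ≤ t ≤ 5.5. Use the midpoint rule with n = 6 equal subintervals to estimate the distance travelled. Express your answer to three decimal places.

Δt = (5.5 − 3)/6 = 5/12.
Midpoints: 77/24, 3.625, 97/24, 107/24, 4.875, 127/24.
g(77/24) = 25493/576, g(3.625) = 58.078125, g(97/24) = 42413/576, g(107/24) = 52373/576, g(4.875) = 109.953125, g(127/24) = 75293/576.
Sum = Δt · [g(77/24) + g(3.625) + g(97/24) + ...].
Sum ≈ 211.486.

211.486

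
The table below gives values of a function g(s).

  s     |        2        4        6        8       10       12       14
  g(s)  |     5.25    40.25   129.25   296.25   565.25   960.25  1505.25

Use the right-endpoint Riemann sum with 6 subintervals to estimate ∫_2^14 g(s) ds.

6993

Δs = 2.
Sum = 2·[40.25 + 129.25 + 296.25 + 565.25 + 960.25 + 1505.25] = 6993.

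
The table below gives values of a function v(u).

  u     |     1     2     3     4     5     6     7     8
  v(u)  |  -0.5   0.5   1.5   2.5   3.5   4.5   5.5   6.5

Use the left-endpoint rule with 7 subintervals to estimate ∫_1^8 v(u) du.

Δu = 1.
Sum = 1·[(-0.5) + 0.5 + 1.5 + 2.5 + 3.5 + 4.5 + 5.5] = 17.5.

17.5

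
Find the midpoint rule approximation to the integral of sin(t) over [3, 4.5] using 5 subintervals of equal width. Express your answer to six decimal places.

Δt = (4.5 − 3)/5 = 0.3.
Midpoints: 3.15, 3.45, 3.75, 4.05, 4.35.
f(3.15) ≈ -0.008407, f(3.45) ≈ -0.303542, f(3.75) ≈ -0.571561, f(4.05) ≈ -0.788525, f(4.35) ≈ -0.935053.
Sum = Δt · [f(3.15) + f(3.45) + f(3.75) + f(4.05) + f(4.35)].
Sum ≈ -0.782126.

-0.782126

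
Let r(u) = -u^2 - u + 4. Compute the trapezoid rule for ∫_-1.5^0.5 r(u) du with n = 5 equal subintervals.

7.78

Δu = (0.5 − (-1.5))/5 = 0.4.
r(-1.5) = 3.25, r(-1.1) = 3.89, r(-0.7) = 4.21, r(-0.3) = 4.21, r(0.1) = 3.89, r(0.5) = 3.25.
T_5 = (Δu/2)·[r(u_0) + 2r(u_1) + ... + 2r(u_{4}) + r(u_5)].
Sum = 7.78.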